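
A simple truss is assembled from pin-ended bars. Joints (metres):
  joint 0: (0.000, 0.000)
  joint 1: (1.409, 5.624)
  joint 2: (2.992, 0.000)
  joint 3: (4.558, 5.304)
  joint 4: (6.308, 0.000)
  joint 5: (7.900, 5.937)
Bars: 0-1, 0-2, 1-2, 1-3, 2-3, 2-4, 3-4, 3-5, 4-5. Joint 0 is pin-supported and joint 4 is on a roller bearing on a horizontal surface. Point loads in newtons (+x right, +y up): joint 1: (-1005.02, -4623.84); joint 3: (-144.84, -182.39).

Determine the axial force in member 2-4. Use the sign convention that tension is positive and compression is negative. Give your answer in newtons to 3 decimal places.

N=6 nodes, M=9 members, R=3 reactions → 2N=12, M+R=12
member 0 (0-1): L=5.7978, (cx,cy)=(0.2430,0.9700)
member 1 (0-2): L=2.9920, (cx,cy)=(1.0000,0.0000)
member 2 (1-2): L=5.8425, (cx,cy)=(0.2709,-0.9626)
member 3 (1-3): L=3.1652, (cx,cy)=(0.9949,-0.1011)
member 4 (2-3): L=5.5304, (cx,cy)=(0.2832,0.9591)
member 5 (2-4): L=3.3160, (cx,cy)=(1.0000,0.0000)
member 6 (3-4): L=5.5852, (cx,cy)=(0.3133,-0.9496)
member 7 (3-5): L=3.4014, (cx,cy)=(0.9825,0.1861)
member 8 (4-5): L=6.1467, (cx,cy)=(0.2590,0.9659)
solve A·x = −loads:
  F[0-1] = -4803.4591 N (compression)
  F[0-2] = +17.4891 N (tension)
  F[1-2] = +55.7292 N (tension)
  F[1-3] = -178.3423 N (compression)
  F[2-3] = -55.9339 N (compression)
  F[2-4] = +48.4271 N (tension)
  F[3-4] = -154.5582 N (compression)
  F[3-5] = -0.0000 N (compression)
  F[4-5] = -0.0000 N (compression)
  Rx@0 = +1149.8600 N
  Ry@0 = +4659.4544 N
  Ry@4 = +146.7756 N

48.427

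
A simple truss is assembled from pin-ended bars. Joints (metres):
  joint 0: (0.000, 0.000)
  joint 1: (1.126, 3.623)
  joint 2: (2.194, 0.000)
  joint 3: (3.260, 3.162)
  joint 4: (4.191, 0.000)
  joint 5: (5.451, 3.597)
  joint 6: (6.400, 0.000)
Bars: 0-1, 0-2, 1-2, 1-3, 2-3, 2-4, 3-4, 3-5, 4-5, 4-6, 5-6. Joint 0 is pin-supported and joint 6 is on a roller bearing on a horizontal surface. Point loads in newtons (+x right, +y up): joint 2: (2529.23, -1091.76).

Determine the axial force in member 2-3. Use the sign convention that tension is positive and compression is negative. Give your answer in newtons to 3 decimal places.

N=7 nodes, M=11 members, R=3 reactions → 2N=14, M+R=14
member 0 (0-1): L=3.7939, (cx,cy)=(0.2968,0.9549)
member 1 (0-2): L=2.1940, (cx,cy)=(1.0000,0.0000)
member 2 (1-2): L=3.7771, (cx,cy)=(0.2828,-0.9592)
member 3 (1-3): L=2.1832, (cx,cy)=(0.9775,-0.2112)
member 4 (2-3): L=3.3369, (cx,cy)=(0.3195,0.9476)
member 5 (2-4): L=1.9970, (cx,cy)=(1.0000,0.0000)
member 6 (3-4): L=3.2962, (cx,cy)=(0.2824,-0.9593)
member 7 (3-5): L=2.2338, (cx,cy)=(0.9809,0.1947)
member 8 (4-5): L=3.8113, (cx,cy)=(0.3306,0.9438)
member 9 (4-6): L=2.2090, (cx,cy)=(1.0000,0.0000)
member 10 (5-6): L=3.7201, (cx,cy)=(0.2551,-0.9669)
solve A·x = −loads:
  F[0-1] = -751.3442 N (compression)
  F[0-2] = +2752.2206 N (tension)
  F[1-2] = +852.5266 N (tension)
  F[1-3] = -474.7503 N (compression)
  F[2-3] = +289.1760 N (tension)
  F[2-4] = +371.6650 N (tension)
  F[3-4] = -441.2811 N (compression)
  F[3-5] = -251.8487 N (compression)
  F[4-5] = +448.5336 N (tension)
  F[4-6] = +98.7437 N (tension)
  F[5-6] = -387.0757 N (compression)
  Rx@0 = -2529.2300 N
  Ry@0 = +717.4910 N
  Ry@6 = +374.2690 N

289.176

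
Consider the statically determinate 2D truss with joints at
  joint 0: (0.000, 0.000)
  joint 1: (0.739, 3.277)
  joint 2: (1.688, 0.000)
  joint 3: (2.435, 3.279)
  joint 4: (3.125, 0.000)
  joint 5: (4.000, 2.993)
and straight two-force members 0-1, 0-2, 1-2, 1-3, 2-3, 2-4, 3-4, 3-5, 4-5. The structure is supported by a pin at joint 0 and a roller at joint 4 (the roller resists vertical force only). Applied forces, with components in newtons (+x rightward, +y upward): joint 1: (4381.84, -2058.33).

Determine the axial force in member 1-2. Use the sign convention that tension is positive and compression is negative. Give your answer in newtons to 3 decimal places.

N=6 nodes, M=9 members, R=3 reactions → 2N=12, M+R=12
member 0 (0-1): L=3.3593, (cx,cy)=(0.2200,0.9755)
member 1 (0-2): L=1.6880, (cx,cy)=(1.0000,0.0000)
member 2 (1-2): L=3.4116, (cx,cy)=(0.2782,-0.9605)
member 3 (1-3): L=1.6960, (cx,cy)=(1.0000,0.0012)
member 4 (2-3): L=3.3630, (cx,cy)=(0.2221,0.9750)
member 5 (2-4): L=1.4370, (cx,cy)=(1.0000,0.0000)
member 6 (3-4): L=3.3508, (cx,cy)=(0.2059,-0.9786)
member 7 (3-5): L=1.5909, (cx,cy)=(0.9837,-0.1798)
member 8 (4-5): L=3.1183, (cx,cy)=(0.2806,0.9598)
solve A·x = −loads:
  F[0-1] = +3099.3211 N (tension)
  F[0-2] = +3700.0304 N (tension)
  F[1-2] = -5293.2607 N (compression)
  F[1-3] = -2227.6330 N (compression)
  F[2-3] = +5214.6209 N (tension)
  F[2-4] = +1069.3478 N (tension)
  F[3-4] = -5193.0193 N (compression)
  F[3-5] = +0.0000 N (tension)
  F[4-5] = -0.0000 N (compression)
  Rx@0 = -4381.8400 N
  Ry@0 = -3023.3966 N
  Ry@4 = +5081.7266 N

-5293.261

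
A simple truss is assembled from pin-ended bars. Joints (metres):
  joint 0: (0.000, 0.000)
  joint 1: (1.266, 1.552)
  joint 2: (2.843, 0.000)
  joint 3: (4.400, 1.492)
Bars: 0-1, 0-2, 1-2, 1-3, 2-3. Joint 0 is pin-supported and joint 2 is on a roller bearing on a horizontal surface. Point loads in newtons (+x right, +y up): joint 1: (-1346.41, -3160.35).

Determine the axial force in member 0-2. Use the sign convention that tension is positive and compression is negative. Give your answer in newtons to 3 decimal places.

N=4 nodes, M=5 members, R=3 reactions → 2N=8, M+R=8
member 0 (0-1): L=2.0029, (cx,cy)=(0.6321,0.7749)
member 1 (0-2): L=2.8430, (cx,cy)=(1.0000,0.0000)
member 2 (1-2): L=2.2126, (cx,cy)=(0.7127,-0.7014)
member 3 (1-3): L=3.1346, (cx,cy)=(0.9998,-0.0191)
member 4 (2-3): L=2.1565, (cx,cy)=(0.7220,0.6919)
solve A·x = −loads:
  F[0-1] = -3210.8279 N (compression)
  F[0-2] = +683.1388 N (tension)
  F[1-2] = -958.4770 N (compression)
  F[1-3] = +0.0000 N (tension)
  F[2-3] = -0.0000 N (compression)
  Rx@0 = +1346.4100 N
  Ry@0 = +2488.0409 N
  Ry@2 = +672.3091 N

683.139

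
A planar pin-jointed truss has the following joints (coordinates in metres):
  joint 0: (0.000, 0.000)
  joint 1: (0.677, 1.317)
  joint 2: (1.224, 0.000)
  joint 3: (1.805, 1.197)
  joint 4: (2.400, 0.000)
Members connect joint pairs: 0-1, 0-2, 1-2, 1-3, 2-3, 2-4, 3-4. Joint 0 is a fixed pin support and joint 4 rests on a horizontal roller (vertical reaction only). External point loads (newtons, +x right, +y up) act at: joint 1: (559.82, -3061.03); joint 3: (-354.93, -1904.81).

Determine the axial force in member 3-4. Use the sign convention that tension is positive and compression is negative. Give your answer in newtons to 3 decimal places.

N=5 nodes, M=7 members, R=3 reactions → 2N=10, M+R=10
member 0 (0-1): L=1.4808, (cx,cy)=(0.4572,0.8894)
member 1 (0-2): L=1.2240, (cx,cy)=(1.0000,0.0000)
member 2 (1-2): L=1.4261, (cx,cy)=(0.3836,-0.9235)
member 3 (1-3): L=1.1344, (cx,cy)=(0.9944,-0.1058)
member 4 (2-3): L=1.3306, (cx,cy)=(0.4367,0.8996)
member 5 (2-4): L=1.1760, (cx,cy)=(1.0000,0.0000)
member 6 (3-4): L=1.3367, (cx,cy)=(0.4451,-0.8955)
solve A·x = −loads:
  F[0-1] = -2855.5123 N (compression)
  F[0-2] = +1510.3736 N (tension)
  F[1-2] = -365.8913 N (compression)
  F[1-3] = -1734.6923 N (compression)
  F[2-3] = +375.6060 N (tension)
  F[2-4] = +1206.0164 N (tension)
  F[3-4] = -2709.4327 N (compression)
  Rx@0 = -204.8900 N
  Ry@0 = +2539.6187 N
  Ry@4 = +2426.2213 N

-2709.433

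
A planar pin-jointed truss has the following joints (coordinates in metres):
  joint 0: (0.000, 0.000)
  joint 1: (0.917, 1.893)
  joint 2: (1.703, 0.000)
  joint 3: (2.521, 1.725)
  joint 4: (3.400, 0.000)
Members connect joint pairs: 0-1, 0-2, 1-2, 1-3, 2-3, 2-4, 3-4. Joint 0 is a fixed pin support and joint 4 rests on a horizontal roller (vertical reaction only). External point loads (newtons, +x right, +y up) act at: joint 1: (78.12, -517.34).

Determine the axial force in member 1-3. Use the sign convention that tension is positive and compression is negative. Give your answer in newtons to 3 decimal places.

-172.472

N=5 nodes, M=7 members, R=3 reactions → 2N=10, M+R=10
member 0 (0-1): L=2.1034, (cx,cy)=(0.4360,0.9000)
member 1 (0-2): L=1.7030, (cx,cy)=(1.0000,0.0000)
member 2 (1-2): L=2.0497, (cx,cy)=(0.3835,-0.9236)
member 3 (1-3): L=1.6128, (cx,cy)=(0.9946,-0.1042)
member 4 (2-3): L=1.9091, (cx,cy)=(0.4285,0.9036)
member 5 (2-4): L=1.6970, (cx,cy)=(1.0000,0.0000)
member 6 (3-4): L=1.9360, (cx,cy)=(0.4540,-0.8910)
solve A·x = −loads:
  F[0-1] = -371.4758 N (compression)
  F[0-2] = +240.0681 N (tension)
  F[1-2] = -178.7207 N (compression)
  F[1-3] = -172.4720 N (compression)
  F[2-3] = +182.6759 N (tension)
  F[2-4] = +93.2627 N (tension)
  F[3-4] = -205.4161 N (compression)
  Rx@0 = -78.1200 N
  Ry@0 = +334.3159 N
  Ry@4 = +183.0241 N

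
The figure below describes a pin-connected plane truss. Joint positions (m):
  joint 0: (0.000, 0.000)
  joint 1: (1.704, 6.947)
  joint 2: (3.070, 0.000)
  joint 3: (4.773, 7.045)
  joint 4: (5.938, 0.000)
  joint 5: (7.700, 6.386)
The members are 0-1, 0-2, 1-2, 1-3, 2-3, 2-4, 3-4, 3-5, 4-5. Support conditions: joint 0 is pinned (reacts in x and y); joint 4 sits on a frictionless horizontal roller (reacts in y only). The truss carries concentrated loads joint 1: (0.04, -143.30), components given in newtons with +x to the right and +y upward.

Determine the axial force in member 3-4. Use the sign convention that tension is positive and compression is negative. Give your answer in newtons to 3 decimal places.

-41.728

N=6 nodes, M=9 members, R=3 reactions → 2N=12, M+R=12
member 0 (0-1): L=7.1529, (cx,cy)=(0.2382,0.9712)
member 1 (0-2): L=3.0700, (cx,cy)=(1.0000,0.0000)
member 2 (1-2): L=7.0800, (cx,cy)=(0.1929,-0.9812)
member 3 (1-3): L=3.0706, (cx,cy)=(0.9995,0.0319)
member 4 (2-3): L=7.2479, (cx,cy)=(0.2350,0.9720)
member 5 (2-4): L=2.8680, (cx,cy)=(1.0000,0.0000)
member 6 (3-4): L=7.1407, (cx,cy)=(0.1631,-0.9866)
member 7 (3-5): L=3.0003, (cx,cy)=(0.9756,-0.2196)
member 8 (4-5): L=6.6246, (cx,cy)=(0.2660,0.9640)
solve A·x = −loads:
  F[0-1] = -105.1586 N (compression)
  F[0-2] = +25.0913 N (tension)
  F[1-2] = -42.5069 N (compression)
  F[1-3] = -16.8987 N (compression)
  F[2-3] = +42.9096 N (tension)
  F[2-4] = +6.8079 N (tension)
  F[3-4] = -41.7280 N (compression)
  F[3-5] = +0.0000 N (tension)
  F[4-5] = -0.0000 N (compression)
  Rx@0 = -0.0400 N
  Ry@0 = +102.1311 N
  Ry@4 = +41.1689 N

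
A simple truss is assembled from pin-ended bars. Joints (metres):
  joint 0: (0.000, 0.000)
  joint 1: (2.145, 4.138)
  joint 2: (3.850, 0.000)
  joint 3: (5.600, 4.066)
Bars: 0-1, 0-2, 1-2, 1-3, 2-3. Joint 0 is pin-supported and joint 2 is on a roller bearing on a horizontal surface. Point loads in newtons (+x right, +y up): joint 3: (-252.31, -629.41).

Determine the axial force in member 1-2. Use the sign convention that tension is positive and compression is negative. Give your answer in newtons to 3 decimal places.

-21.646

N=4 nodes, M=5 members, R=3 reactions → 2N=8, M+R=8
member 0 (0-1): L=4.6609, (cx,cy)=(0.4602,0.8878)
member 1 (0-2): L=3.8500, (cx,cy)=(1.0000,0.0000)
member 2 (1-2): L=4.4755, (cx,cy)=(0.3810,-0.9246)
member 3 (1-3): L=3.4558, (cx,cy)=(0.9998,-0.0208)
member 4 (2-3): L=4.4266, (cx,cy)=(0.3953,0.9185)
solve A·x = −loads:
  F[0-1] = +22.1105 N (tension)
  F[0-2] = -262.4855 N (compression)
  F[1-2] = -21.6461 N (compression)
  F[1-3] = +18.4258 N (tension)
  F[2-3] = -684.8135 N (compression)
  Rx@0 = +252.3100 N
  Ry@0 = -19.6299 N
  Ry@2 = +649.0399 N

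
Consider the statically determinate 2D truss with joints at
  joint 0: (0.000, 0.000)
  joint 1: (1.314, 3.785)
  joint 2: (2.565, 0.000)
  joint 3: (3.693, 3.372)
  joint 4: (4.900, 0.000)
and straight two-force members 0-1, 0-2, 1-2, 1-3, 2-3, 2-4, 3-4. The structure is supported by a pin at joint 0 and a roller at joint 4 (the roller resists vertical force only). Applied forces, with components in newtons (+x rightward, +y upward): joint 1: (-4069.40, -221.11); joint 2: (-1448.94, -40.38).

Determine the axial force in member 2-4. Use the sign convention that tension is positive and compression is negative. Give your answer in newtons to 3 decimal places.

-1096.384

N=5 nodes, M=7 members, R=3 reactions → 2N=10, M+R=10
member 0 (0-1): L=4.0066, (cx,cy)=(0.3280,0.9447)
member 1 (0-2): L=2.5650, (cx,cy)=(1.0000,0.0000)
member 2 (1-2): L=3.9864, (cx,cy)=(0.3138,-0.9495)
member 3 (1-3): L=2.4146, (cx,cy)=(0.9853,-0.1710)
member 4 (2-3): L=3.5557, (cx,cy)=(0.3172,0.9483)
member 5 (2-4): L=2.3350, (cx,cy)=(1.0000,0.0000)
member 6 (3-4): L=3.5815, (cx,cy)=(0.3370,-0.9415)
solve A·x = −loads:
  F[0-1] = -3519.0971 N (compression)
  F[0-2] = -4364.2201 N (compression)
  F[1-2] = +2901.9480 N (tension)
  F[1-3] = +2034.5778 N (tension)
  F[2-3] = -2862.8499 N (compression)
  F[2-4] = -1096.3843 N (compression)
  F[3-4] = +3253.2845 N (tension)
  Rx@0 = +5518.3400 N
  Ry@0 = +3324.4626 N
  Ry@4 = -3062.9726 N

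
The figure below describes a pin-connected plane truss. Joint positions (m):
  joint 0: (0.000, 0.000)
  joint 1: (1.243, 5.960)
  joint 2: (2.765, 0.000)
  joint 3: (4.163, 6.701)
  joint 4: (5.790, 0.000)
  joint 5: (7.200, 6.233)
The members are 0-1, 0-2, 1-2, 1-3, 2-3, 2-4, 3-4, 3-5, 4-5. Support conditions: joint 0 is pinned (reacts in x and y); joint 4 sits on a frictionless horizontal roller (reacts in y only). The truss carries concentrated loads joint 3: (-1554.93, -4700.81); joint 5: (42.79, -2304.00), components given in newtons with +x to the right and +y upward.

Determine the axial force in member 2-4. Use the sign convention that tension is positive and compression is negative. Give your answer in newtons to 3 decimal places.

49.297

N=6 nodes, M=9 members, R=3 reactions → 2N=12, M+R=12
member 0 (0-1): L=6.0882, (cx,cy)=(0.2042,0.9789)
member 1 (0-2): L=2.7650, (cx,cy)=(1.0000,0.0000)
member 2 (1-2): L=6.1513, (cx,cy)=(0.2474,-0.9689)
member 3 (1-3): L=3.0126, (cx,cy)=(0.9693,0.2460)
member 4 (2-3): L=6.8453, (cx,cy)=(0.2042,0.9789)
member 5 (2-4): L=3.0250, (cx,cy)=(1.0000,0.0000)
member 6 (3-4): L=6.8957, (cx,cy)=(0.2359,-0.9718)
member 7 (3-5): L=3.0728, (cx,cy)=(0.9883,-0.1523)
member 8 (4-5): L=6.3905, (cx,cy)=(0.2206,0.9754)
solve A·x = −loads:
  F[0-1] = -2567.4563 N (compression)
  F[0-2] = -987.9575 N (compression)
  F[1-2] = +2307.2284 N (tension)
  F[1-3] = -1129.7666 N (compression)
  F[2-3] = -2283.6189 N (compression)
  F[2-4] = +49.2970 N (tension)
  F[3-4] = -2337.4089 N (compression)
  F[3-5] = +551.4247 N (tension)
  F[4-5] = -2276.1113 N (compression)
  Rx@0 = +1512.1400 N
  Ry@0 = +2513.3772 N
  Ry@4 = +4491.4328 N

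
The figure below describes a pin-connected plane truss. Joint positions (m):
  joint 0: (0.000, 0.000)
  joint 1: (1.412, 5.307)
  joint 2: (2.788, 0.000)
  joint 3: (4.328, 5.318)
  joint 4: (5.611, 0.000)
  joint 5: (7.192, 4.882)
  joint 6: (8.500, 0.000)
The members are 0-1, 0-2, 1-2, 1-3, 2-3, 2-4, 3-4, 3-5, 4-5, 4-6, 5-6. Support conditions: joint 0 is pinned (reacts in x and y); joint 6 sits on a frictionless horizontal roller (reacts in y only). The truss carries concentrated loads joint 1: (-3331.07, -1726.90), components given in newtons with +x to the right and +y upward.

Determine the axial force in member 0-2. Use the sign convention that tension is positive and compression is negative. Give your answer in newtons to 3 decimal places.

-2394.580

N=7 nodes, M=11 members, R=3 reactions → 2N=14, M+R=14
member 0 (0-1): L=5.4916, (cx,cy)=(0.2571,0.9664)
member 1 (0-2): L=2.7880, (cx,cy)=(1.0000,0.0000)
member 2 (1-2): L=5.4825, (cx,cy)=(0.2510,-0.9680)
member 3 (1-3): L=2.9160, (cx,cy)=(1.0000,0.0038)
member 4 (2-3): L=5.5365, (cx,cy)=(0.2782,0.9605)
member 5 (2-4): L=2.8230, (cx,cy)=(1.0000,0.0000)
member 6 (3-4): L=5.4706, (cx,cy)=(0.2345,-0.9721)
member 7 (3-5): L=2.8970, (cx,cy)=(0.9886,-0.1505)
member 8 (4-5): L=5.1316, (cx,cy)=(0.3081,0.9514)
member 9 (4-6): L=2.8890, (cx,cy)=(1.0000,0.0000)
member 10 (5-6): L=5.0542, (cx,cy)=(0.2588,-0.9659)
solve A·x = −loads:
  F[0-1] = -3642.2477 N (compression)
  F[0-2] = -2394.5804 N (compression)
  F[1-2] = +1859.6922 N (tension)
  F[1-3] = +1927.8464 N (tension)
  F[2-3] = -1874.1271 N (compression)
  F[2-4] = -1406.5357 N (compression)
  F[3-4] = +1685.9896 N (tension)
  F[3-5] = +1022.7745 N (tension)
  F[4-5] = -1722.7667 N (compression)
  F[4-6] = -480.3577 N (compression)
  F[5-6] = +1856.1291 N (tension)
  Rx@0 = +3331.0700 N
  Ry@0 = +3519.7948 N
  Ry@6 = -1792.8948 N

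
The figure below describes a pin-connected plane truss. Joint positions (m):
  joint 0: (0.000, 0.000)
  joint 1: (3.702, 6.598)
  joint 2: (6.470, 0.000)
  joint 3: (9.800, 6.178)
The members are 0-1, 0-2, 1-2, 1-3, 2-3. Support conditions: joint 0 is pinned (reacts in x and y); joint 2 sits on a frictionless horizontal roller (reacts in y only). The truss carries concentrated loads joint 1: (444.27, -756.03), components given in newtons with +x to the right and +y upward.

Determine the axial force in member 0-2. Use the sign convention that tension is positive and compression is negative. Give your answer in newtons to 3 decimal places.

N=4 nodes, M=5 members, R=3 reactions → 2N=8, M+R=8
member 0 (0-1): L=7.5656, (cx,cy)=(0.4893,0.8721)
member 1 (0-2): L=6.4700, (cx,cy)=(1.0000,0.0000)
member 2 (1-2): L=7.1551, (cx,cy)=(0.3869,-0.9221)
member 3 (1-3): L=6.1124, (cx,cy)=(0.9976,-0.0687)
member 4 (2-3): L=7.0183, (cx,cy)=(0.4745,0.8803)
solve A·x = −loads:
  F[0-1] = +148.6221 N (tension)
  F[0-2] = +371.5463 N (tension)
  F[1-2] = -960.4228 N (compression)
  F[1-3] = +0.0000 N (tension)
  F[2-3] = -0.0000 N (compression)
  Rx@0 = -444.2700 N
  Ry@0 = -129.6140 N
  Ry@2 = +885.6440 N

371.546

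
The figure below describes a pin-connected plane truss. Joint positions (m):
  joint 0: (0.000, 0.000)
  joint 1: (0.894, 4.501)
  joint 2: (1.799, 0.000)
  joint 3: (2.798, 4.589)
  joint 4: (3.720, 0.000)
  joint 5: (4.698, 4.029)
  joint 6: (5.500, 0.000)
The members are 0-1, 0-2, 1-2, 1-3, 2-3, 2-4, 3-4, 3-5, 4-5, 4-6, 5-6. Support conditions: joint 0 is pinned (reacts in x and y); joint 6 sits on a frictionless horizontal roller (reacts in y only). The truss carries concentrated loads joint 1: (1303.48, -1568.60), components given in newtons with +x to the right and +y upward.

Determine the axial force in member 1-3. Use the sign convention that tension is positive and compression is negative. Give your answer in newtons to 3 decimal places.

-1077.918

N=7 nodes, M=11 members, R=3 reactions → 2N=14, M+R=14
member 0 (0-1): L=4.5889, (cx,cy)=(0.1948,0.9808)
member 1 (0-2): L=1.7990, (cx,cy)=(1.0000,0.0000)
member 2 (1-2): L=4.5911, (cx,cy)=(0.1971,-0.9804)
member 3 (1-3): L=1.9060, (cx,cy)=(0.9989,0.0462)
member 4 (2-3): L=4.6965, (cx,cy)=(0.2127,0.9771)
member 5 (2-4): L=1.9210, (cx,cy)=(1.0000,0.0000)
member 6 (3-4): L=4.6807, (cx,cy)=(0.1970,-0.9804)
member 7 (3-5): L=1.9808, (cx,cy)=(0.9592,-0.2827)
member 8 (4-5): L=4.1460, (cx,cy)=(0.2359,0.9718)
member 9 (4-6): L=1.7800, (cx,cy)=(1.0000,0.0000)
member 10 (5-6): L=4.1080, (cx,cy)=(0.1952,-0.9808)
solve A·x = −loads:
  F[0-1] = -251.7339 N (compression)
  F[0-2] = +1352.5220 N (tension)
  F[1-2] = -1398.9038 N (compression)
  F[1-3] = -1077.9177 N (compression)
  F[2-3] = +1403.5771 N (tension)
  F[2-4] = +778.2098 N (tension)
  F[3-4] = -1184.2808 N (compression)
  F[3-5] = -568.1078 N (compression)
  F[4-5] = +1194.7954 N (tension)
  F[4-6] = +263.0913 N (tension)
  F[5-6] = -1347.6201 N (compression)
  Rx@0 = -1303.4800 N
  Ry@0 = +246.9106 N
  Ry@6 = +1321.6894 N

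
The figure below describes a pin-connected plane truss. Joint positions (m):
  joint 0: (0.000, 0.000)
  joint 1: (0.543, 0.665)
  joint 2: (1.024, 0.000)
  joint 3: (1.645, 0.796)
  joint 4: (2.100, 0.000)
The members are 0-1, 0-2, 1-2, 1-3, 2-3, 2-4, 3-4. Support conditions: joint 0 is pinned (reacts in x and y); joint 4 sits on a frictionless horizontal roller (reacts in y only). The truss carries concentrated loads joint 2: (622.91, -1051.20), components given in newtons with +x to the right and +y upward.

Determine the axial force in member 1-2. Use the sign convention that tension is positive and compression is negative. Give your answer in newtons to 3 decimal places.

N=5 nodes, M=7 members, R=3 reactions → 2N=10, M+R=10
member 0 (0-1): L=0.8585, (cx,cy)=(0.6325,0.7746)
member 1 (0-2): L=1.0240, (cx,cy)=(1.0000,0.0000)
member 2 (1-2): L=0.8207, (cx,cy)=(0.5861,-0.8103)
member 3 (1-3): L=1.1098, (cx,cy)=(0.9930,0.1180)
member 4 (2-3): L=1.0096, (cx,cy)=(0.6151,0.7884)
member 5 (2-4): L=1.0760, (cx,cy)=(1.0000,0.0000)
member 6 (3-4): L=0.9169, (cx,cy)=(0.4963,-0.8682)
solve A·x = −loads:
  F[0-1] = -695.3640 N (compression)
  F[0-2] = +1062.7113 N (tension)
  F[1-2] = +552.6957 N (tension)
  F[1-3] = -769.0962 N (compression)
  F[2-3] = +765.2688 N (tension)
  F[2-4] = +292.9978 N (tension)
  F[3-4] = -590.4162 N (compression)
  Rx@0 = -622.9100 N
  Ry@0 = +538.6149 N
  Ry@4 = +512.5851 N

552.696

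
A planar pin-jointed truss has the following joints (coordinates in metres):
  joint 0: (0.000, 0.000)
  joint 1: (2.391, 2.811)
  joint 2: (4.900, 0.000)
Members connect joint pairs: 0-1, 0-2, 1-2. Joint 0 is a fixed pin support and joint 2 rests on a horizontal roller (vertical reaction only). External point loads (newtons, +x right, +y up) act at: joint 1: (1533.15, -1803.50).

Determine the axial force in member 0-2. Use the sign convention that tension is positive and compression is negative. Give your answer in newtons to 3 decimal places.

N=3 nodes, M=3 members, R=3 reactions → 2N=6, M+R=6
member 0 (0-1): L=3.6903, (cx,cy)=(0.6479,0.7617)
member 1 (0-2): L=4.9000, (cx,cy)=(1.0000,0.0000)
member 2 (1-2): L=3.7679, (cx,cy)=(0.6659,-0.7460)
solve A·x = −loads:
  F[0-1] = -57.6829 N (compression)
  F[0-2] = +1570.5232 N (tension)
  F[1-2] = -2358.5167 N (compression)
  Rx@0 = -1533.1500 N
  Ry@0 = +43.9381 N
  Ry@2 = +1759.5619 N

1570.523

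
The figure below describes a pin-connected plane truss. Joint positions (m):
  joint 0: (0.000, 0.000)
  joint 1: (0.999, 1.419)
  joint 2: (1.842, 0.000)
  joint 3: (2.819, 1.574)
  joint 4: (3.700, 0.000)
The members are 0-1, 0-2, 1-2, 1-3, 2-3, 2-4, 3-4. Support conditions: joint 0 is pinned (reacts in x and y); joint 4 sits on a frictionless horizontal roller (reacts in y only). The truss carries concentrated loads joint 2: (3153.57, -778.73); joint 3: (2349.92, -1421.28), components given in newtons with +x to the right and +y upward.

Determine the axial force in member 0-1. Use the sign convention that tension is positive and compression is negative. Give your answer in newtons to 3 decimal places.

330.447

N=5 nodes, M=7 members, R=3 reactions → 2N=10, M+R=10
member 0 (0-1): L=1.7354, (cx,cy)=(0.5757,0.8177)
member 1 (0-2): L=1.8420, (cx,cy)=(1.0000,0.0000)
member 2 (1-2): L=1.6505, (cx,cy)=(0.5107,-0.8597)
member 3 (1-3): L=1.8266, (cx,cy)=(0.9964,0.0849)
member 4 (2-3): L=1.8526, (cx,cy)=(0.5274,0.8496)
member 5 (2-4): L=1.8580, (cx,cy)=(1.0000,0.0000)
member 6 (3-4): L=1.8038, (cx,cy)=(0.4884,-0.8726)
solve A·x = −loads:
  F[0-1] = +330.4468 N (tension)
  F[0-2] = +5313.2635 N (tension)
  F[1-2] = -281.2148 N (compression)
  F[1-3] = +335.0652 N (tension)
  F[2-3] = +1201.1071 N (tension)
  F[2-4] = +1382.6280 N (tension)
  F[3-4] = -2830.8313 N (compression)
  Rx@0 = -5503.4900 N
  Ry@0 = -270.2016 N
  Ry@4 = +2470.2116 N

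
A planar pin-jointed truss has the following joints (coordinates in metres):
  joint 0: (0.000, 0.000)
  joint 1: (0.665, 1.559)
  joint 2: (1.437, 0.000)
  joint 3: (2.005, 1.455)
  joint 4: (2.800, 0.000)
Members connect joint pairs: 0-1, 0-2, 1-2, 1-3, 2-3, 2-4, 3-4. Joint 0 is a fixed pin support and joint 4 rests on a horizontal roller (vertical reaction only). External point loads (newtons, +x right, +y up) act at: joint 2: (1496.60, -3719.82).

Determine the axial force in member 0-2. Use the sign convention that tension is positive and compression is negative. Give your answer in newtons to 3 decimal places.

2268.988

N=5 nodes, M=7 members, R=3 reactions → 2N=10, M+R=10
member 0 (0-1): L=1.6949, (cx,cy)=(0.3924,0.9198)
member 1 (0-2): L=1.4370, (cx,cy)=(1.0000,0.0000)
member 2 (1-2): L=1.7397, (cx,cy)=(0.4438,-0.8961)
member 3 (1-3): L=1.3440, (cx,cy)=(0.9970,-0.0774)
member 4 (2-3): L=1.5619, (cx,cy)=(0.3637,0.9315)
member 5 (2-4): L=1.3630, (cx,cy)=(1.0000,0.0000)
member 6 (3-4): L=1.6580, (cx,cy)=(0.4795,-0.8775)
solve A·x = −loads:
  F[0-1] = -1968.6079 N (compression)
  F[0-2] = +2268.9876 N (tension)
  F[1-2] = +2170.9335 N (tension)
  F[1-3] = -1740.9839 N (compression)
  F[2-3] = +1904.7574 N (tension)
  F[2-4] = +1043.0972 N (tension)
  F[3-4] = -2175.4494 N (compression)
  Rx@0 = -1496.6000 N
  Ry@0 = +1810.7552 N
  Ry@4 = +1909.0648 N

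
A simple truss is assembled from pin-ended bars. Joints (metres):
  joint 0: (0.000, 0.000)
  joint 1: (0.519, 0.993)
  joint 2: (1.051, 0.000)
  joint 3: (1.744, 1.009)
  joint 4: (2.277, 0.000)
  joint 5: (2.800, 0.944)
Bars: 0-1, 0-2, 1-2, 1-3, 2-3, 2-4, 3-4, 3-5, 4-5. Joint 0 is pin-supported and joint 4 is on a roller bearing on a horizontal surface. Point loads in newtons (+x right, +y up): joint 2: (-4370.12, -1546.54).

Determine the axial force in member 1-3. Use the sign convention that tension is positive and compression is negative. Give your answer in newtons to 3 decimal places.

-875.287

N=6 nodes, M=9 members, R=3 reactions → 2N=12, M+R=12
member 0 (0-1): L=1.1205, (cx,cy)=(0.4632,0.8863)
member 1 (0-2): L=1.0510, (cx,cy)=(1.0000,0.0000)
member 2 (1-2): L=1.1265, (cx,cy)=(0.4722,-0.8815)
member 3 (1-3): L=1.2251, (cx,cy)=(0.9999,0.0131)
member 4 (2-3): L=1.2241, (cx,cy)=(0.5661,0.8243)
member 5 (2-4): L=1.2260, (cx,cy)=(1.0000,0.0000)
member 6 (3-4): L=1.1411, (cx,cy)=(0.4671,-0.8842)
member 7 (3-5): L=1.0580, (cx,cy)=(0.9981,-0.0614)
member 8 (4-5): L=1.0792, (cx,cy)=(0.4846,0.8747)
solve A·x = −loads:
  F[0-1] = -939.5765 N (compression)
  F[0-2] = -3934.9021 N (compression)
  F[1-2] = +931.7069 N (tension)
  F[1-3] = -875.2874 N (compression)
  F[2-3] = +879.8590 N (tension)
  F[2-4] = +377.0829 N (tension)
  F[3-4] = -807.3159 N (compression)
  F[3-5] = +0.0000 N (tension)
  F[4-5] = -0.0000 N (compression)
  Rx@0 = +4370.1200 N
  Ry@0 = +832.7001 N
  Ry@4 = +713.8399 N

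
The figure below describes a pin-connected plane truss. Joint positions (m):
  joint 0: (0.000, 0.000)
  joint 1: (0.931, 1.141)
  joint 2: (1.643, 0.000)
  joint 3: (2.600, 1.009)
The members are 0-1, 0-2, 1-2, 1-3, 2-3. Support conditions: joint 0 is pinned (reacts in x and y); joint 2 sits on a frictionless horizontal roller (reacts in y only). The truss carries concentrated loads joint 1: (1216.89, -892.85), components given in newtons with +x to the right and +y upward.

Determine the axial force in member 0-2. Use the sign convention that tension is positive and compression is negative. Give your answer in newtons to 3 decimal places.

N=4 nodes, M=5 members, R=3 reactions → 2N=8, M+R=8
member 0 (0-1): L=1.4726, (cx,cy)=(0.6322,0.7748)
member 1 (0-2): L=1.6430, (cx,cy)=(1.0000,0.0000)
member 2 (1-2): L=1.3449, (cx,cy)=(0.5294,-0.8484)
member 3 (1-3): L=1.6742, (cx,cy)=(0.9969,-0.0788)
member 4 (2-3): L=1.3907, (cx,cy)=(0.6882,0.7256)
solve A·x = −loads:
  F[0-1] = +591.3282 N (tension)
  F[0-2] = +843.0512 N (tension)
  F[1-2] = -1592.4736 N (compression)
  F[1-3] = -0.0000 N (compression)
  F[2-3] = +0.0000 N (tension)
  Rx@0 = -1216.8900 N
  Ry@0 = -458.1633 N
  Ry@2 = +1351.0133 N

843.051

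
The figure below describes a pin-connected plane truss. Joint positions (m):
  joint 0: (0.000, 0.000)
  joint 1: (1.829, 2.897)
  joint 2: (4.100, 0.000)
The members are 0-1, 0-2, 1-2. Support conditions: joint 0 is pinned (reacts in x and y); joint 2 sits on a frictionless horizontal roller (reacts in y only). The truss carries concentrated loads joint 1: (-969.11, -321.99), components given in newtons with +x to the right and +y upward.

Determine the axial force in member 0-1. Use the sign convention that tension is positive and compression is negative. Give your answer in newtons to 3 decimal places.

N=3 nodes, M=3 members, R=3 reactions → 2N=6, M+R=6
member 0 (0-1): L=3.4261, (cx,cy)=(0.5339,0.8456)
member 1 (0-2): L=4.1000, (cx,cy)=(1.0000,0.0000)
member 2 (1-2): L=3.6810, (cx,cy)=(0.6169,-0.7870)
solve A·x = −loads:
  F[0-1] = -1020.7325 N (compression)
  F[0-2] = -424.1917 N (compression)
  F[1-2] = +687.5678 N (tension)
  Rx@0 = +969.1100 N
  Ry@0 = +863.1100 N
  Ry@2 = -541.1200 N

-1020.732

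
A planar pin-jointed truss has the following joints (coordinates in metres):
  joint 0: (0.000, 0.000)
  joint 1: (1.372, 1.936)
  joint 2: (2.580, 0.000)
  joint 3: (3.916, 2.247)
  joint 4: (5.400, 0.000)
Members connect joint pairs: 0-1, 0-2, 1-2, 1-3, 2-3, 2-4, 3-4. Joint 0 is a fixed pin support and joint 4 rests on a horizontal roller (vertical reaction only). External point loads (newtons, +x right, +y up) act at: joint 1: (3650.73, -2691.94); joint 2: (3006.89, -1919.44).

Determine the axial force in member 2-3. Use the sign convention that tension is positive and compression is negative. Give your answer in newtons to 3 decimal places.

N=5 nodes, M=7 members, R=3 reactions → 2N=10, M+R=10
member 0 (0-1): L=2.3729, (cx,cy)=(0.5782,0.8159)
member 1 (0-2): L=2.5800, (cx,cy)=(1.0000,0.0000)
member 2 (1-2): L=2.2820, (cx,cy)=(0.5294,-0.8484)
member 3 (1-3): L=2.5629, (cx,cy)=(0.9926,0.1213)
member 4 (2-3): L=2.6142, (cx,cy)=(0.5111,0.8595)
member 5 (2-4): L=2.8200, (cx,cy)=(1.0000,0.0000)
member 6 (3-4): L=2.6928, (cx,cy)=(0.5511,-0.8344)
solve A·x = −loads:
  F[0-1] = -2085.4572 N (compression)
  F[0-2] = +7863.4406 N (tension)
  F[1-2] = -1734.8886 N (compression)
  F[1-3] = -3967.4732 N (compression)
  F[2-3] = +3945.4661 N (tension)
  F[2-4] = +1921.7848 N (tension)
  F[3-4] = -3487.2071 N (compression)
  Rx@0 = -6657.6200 N
  Ry@0 = +1701.5077 N
  Ry@4 = +2909.8723 N

3945.466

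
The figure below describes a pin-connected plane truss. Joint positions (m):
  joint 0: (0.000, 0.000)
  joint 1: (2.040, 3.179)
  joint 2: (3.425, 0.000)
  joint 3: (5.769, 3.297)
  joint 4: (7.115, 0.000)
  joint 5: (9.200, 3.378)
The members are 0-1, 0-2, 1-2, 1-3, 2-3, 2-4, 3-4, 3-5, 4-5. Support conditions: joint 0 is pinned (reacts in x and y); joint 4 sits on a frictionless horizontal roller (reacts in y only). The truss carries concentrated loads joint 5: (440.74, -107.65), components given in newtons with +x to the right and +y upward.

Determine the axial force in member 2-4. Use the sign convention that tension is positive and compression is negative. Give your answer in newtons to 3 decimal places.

N=6 nodes, M=9 members, R=3 reactions → 2N=12, M+R=12
member 0 (0-1): L=3.7773, (cx,cy)=(0.5401,0.8416)
member 1 (0-2): L=3.4250, (cx,cy)=(1.0000,0.0000)
member 2 (1-2): L=3.4676, (cx,cy)=(0.3994,-0.9168)
member 3 (1-3): L=3.7309, (cx,cy)=(0.9995,0.0316)
member 4 (2-3): L=4.0453, (cx,cy)=(0.5794,0.8150)
member 5 (2-4): L=3.6900, (cx,cy)=(1.0000,0.0000)
member 6 (3-4): L=3.5612, (cx,cy)=(0.3780,-0.9258)
member 7 (3-5): L=3.4320, (cx,cy)=(0.9997,0.0236)
member 8 (4-5): L=3.9696, (cx,cy)=(0.5252,0.8510)
solve A·x = −loads:
  F[0-1] = +286.1123 N (tension)
  F[0-2] = +286.2179 N (tension)
  F[1-2] = -253.8245 N (compression)
  F[1-3] = +256.0306 N (tension)
  F[2-3] = +285.5143 N (tension)
  F[2-4] = +19.4002 N (tension)
  F[3-4] = -246.9661 N (compression)
  F[3-5] = +514.8280 N (tension)
  F[4-5] = -140.7836 N (compression)
  Rx@0 = -440.7400 N
  Ry@0 = -240.7969 N
  Ry@4 = +348.4469 N

19.400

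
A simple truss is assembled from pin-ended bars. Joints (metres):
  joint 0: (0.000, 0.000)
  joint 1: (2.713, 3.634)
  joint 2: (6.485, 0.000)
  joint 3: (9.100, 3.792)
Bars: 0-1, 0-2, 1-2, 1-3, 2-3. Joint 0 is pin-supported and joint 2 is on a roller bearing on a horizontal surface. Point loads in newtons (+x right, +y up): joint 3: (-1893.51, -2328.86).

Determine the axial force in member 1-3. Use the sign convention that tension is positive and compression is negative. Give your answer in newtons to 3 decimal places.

-292.585

N=4 nodes, M=5 members, R=3 reactions → 2N=8, M+R=8
member 0 (0-1): L=4.5350, (cx,cy)=(0.5982,0.8013)
member 1 (0-2): L=6.4850, (cx,cy)=(1.0000,0.0000)
member 2 (1-2): L=5.2377, (cx,cy)=(0.7202,-0.6938)
member 3 (1-3): L=6.3890, (cx,cy)=(0.9997,0.0247)
member 4 (2-3): L=4.6062, (cx,cy)=(0.5677,0.8232)
solve A·x = −loads:
  F[0-1] = -209.7964 N (compression)
  F[0-2] = -1768.0026 N (compression)
  F[1-2] = +231.8769 N (tension)
  F[1-3] = -292.5848 N (compression)
  F[2-3] = -2820.1396 N (compression)
  Rx@0 = +1893.5100 N
  Ry@0 = +168.1143 N
  Ry@2 = +2160.7457 N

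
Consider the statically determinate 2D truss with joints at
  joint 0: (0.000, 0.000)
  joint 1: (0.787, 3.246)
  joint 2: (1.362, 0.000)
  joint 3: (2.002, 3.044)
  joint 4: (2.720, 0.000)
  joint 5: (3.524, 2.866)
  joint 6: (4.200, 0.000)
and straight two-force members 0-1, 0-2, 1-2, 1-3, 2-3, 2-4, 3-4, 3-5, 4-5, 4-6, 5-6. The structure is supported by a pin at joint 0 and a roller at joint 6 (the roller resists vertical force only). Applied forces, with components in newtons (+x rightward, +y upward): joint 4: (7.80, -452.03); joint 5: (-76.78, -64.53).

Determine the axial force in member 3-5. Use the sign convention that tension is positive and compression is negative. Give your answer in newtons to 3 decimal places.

N=7 nodes, M=11 members, R=3 reactions → 2N=14, M+R=14
member 0 (0-1): L=3.3400, (cx,cy)=(0.2356,0.9718)
member 1 (0-2): L=1.3620, (cx,cy)=(1.0000,0.0000)
member 2 (1-2): L=3.2965, (cx,cy)=(0.1744,-0.9847)
member 3 (1-3): L=1.2317, (cx,cy)=(0.9865,-0.1640)
member 4 (2-3): L=3.1106, (cx,cy)=(0.2058,0.9786)
member 5 (2-4): L=1.3580, (cx,cy)=(1.0000,0.0000)
member 6 (3-4): L=3.1275, (cx,cy)=(0.2296,-0.9733)
member 7 (3-5): L=1.5324, (cx,cy)=(0.9932,-0.1162)
member 8 (4-5): L=2.9766, (cx,cy)=(0.2701,0.9628)
member 9 (4-6): L=1.4800, (cx,cy)=(1.0000,0.0000)
member 10 (5-6): L=2.9446, (cx,cy)=(0.2296,-0.9733)
solve A·x = −loads:
  F[0-1] = -228.4999 N (compression)
  F[0-2] = -15.1395 N (compression)
  F[1-2] = +241.7332 N (tension)
  F[1-3] = -97.3227 N (compression)
  F[2-3] = -243.2316 N (compression)
  F[2-4] = +77.0701 N (tension)
  F[3-4] = +252.6800 N (tension)
  F[3-5] = -205.4496 N (compression)
  F[4-5] = +214.0549 N (tension)
  F[4-6] = +69.4619 N (tension)
  F[5-6] = -302.5748 N (compression)
  Rx@0 = +68.9800 N
  Ry@0 = +222.0662 N
  Ry@6 = +294.4938 N

-205.450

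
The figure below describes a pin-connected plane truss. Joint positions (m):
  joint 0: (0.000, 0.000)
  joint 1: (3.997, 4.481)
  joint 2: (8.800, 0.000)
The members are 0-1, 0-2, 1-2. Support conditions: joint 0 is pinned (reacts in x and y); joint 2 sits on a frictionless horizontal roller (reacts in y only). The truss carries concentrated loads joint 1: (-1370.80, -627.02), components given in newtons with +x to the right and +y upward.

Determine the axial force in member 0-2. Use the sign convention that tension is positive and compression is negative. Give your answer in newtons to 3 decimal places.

N=3 nodes, M=3 members, R=3 reactions → 2N=6, M+R=6
member 0 (0-1): L=6.0046, (cx,cy)=(0.6657,0.7463)
member 1 (0-2): L=8.8000, (cx,cy)=(1.0000,0.0000)
member 2 (1-2): L=6.5687, (cx,cy)=(0.7312,-0.6822)
solve A·x = −loads:
  F[0-1] = -1393.9414 N (compression)
  F[0-2] = -442.9160 N (compression)
  F[1-2] = +605.7452 N (tension)
  Rx@0 = +1370.8000 N
  Ry@0 = +1040.2423 N
  Ry@2 = -413.2223 N

-442.916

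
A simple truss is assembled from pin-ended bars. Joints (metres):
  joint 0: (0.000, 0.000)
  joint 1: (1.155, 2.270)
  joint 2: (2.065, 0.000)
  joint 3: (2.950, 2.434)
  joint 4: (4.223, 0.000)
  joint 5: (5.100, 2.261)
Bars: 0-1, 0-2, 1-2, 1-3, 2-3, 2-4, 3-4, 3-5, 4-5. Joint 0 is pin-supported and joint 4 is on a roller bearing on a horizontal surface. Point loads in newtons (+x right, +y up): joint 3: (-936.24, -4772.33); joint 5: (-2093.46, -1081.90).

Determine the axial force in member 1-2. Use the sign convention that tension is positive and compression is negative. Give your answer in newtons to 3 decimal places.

2848.447

N=6 nodes, M=9 members, R=3 reactions → 2N=12, M+R=12
member 0 (0-1): L=2.5469, (cx,cy)=(0.4535,0.8913)
member 1 (0-2): L=2.0650, (cx,cy)=(1.0000,0.0000)
member 2 (1-2): L=2.4456, (cx,cy)=(0.3721,-0.9282)
member 3 (1-3): L=1.8025, (cx,cy)=(0.9959,0.0910)
member 4 (2-3): L=2.5899, (cx,cy)=(0.3417,0.9398)
member 5 (2-4): L=2.1580, (cx,cy)=(1.0000,0.0000)
member 6 (3-4): L=2.7468, (cx,cy)=(0.4634,-0.8861)
member 7 (3-5): L=2.1569, (cx,cy)=(0.9968,-0.0802)
member 8 (4-5): L=2.4251, (cx,cy)=(0.3616,0.9323)
solve A·x = −loads:
  F[0-1] = -3225.0502 N (compression)
  F[0-2] = -1567.1894 N (compression)
  F[1-2] = +2848.4466 N (tension)
  F[1-3] = -2532.9110 N (compression)
  F[2-3] = -2813.2571 N (compression)
  F[2-4] = +454.0289 N (tension)
  F[3-4] = -1994.4753 N (compression)
  F[3-5] = -1628.3972 N (compression)
  F[4-5] = -1300.5245 N (compression)
  Rx@0 = +3029.7000 N
  Ry@0 = +2874.3715 N
  Ry@4 = +2979.8585 N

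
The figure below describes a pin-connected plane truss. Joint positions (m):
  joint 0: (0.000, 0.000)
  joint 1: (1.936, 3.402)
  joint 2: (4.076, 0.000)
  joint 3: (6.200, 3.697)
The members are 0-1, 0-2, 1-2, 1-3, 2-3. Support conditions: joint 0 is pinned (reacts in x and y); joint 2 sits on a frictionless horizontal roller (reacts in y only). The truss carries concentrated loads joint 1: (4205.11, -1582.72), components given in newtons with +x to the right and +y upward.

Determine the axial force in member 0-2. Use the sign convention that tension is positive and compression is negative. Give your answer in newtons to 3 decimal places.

2680.670

N=4 nodes, M=5 members, R=3 reactions → 2N=8, M+R=8
member 0 (0-1): L=3.9143, (cx,cy)=(0.4946,0.8691)
member 1 (0-2): L=4.0760, (cx,cy)=(1.0000,0.0000)
member 2 (1-2): L=4.0191, (cx,cy)=(0.5325,-0.8465)
member 3 (1-3): L=4.2742, (cx,cy)=(0.9976,0.0690)
member 4 (2-3): L=4.2637, (cx,cy)=(0.4982,0.8671)
solve A·x = −loads:
  F[0-1] = +3082.1832 N (tension)
  F[0-2] = +2680.6700 N (tension)
  F[1-2] = -5034.5299 N (compression)
  F[1-3] = +0.0000 N (tension)
  F[2-3] = -0.0000 N (compression)
  Rx@0 = -4205.1100 N
  Ry@0 = -2678.7938 N
  Ry@2 = +4261.5138 N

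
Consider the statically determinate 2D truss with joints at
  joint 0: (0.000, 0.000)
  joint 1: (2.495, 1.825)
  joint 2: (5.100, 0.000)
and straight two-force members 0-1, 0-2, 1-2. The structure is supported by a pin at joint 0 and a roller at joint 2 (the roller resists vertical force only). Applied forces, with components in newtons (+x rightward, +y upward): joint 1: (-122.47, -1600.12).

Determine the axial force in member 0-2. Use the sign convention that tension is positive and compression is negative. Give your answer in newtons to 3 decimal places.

N=3 nodes, M=3 members, R=3 reactions → 2N=6, M+R=6
member 0 (0-1): L=3.0912, (cx,cy)=(0.8071,0.5904)
member 1 (0-2): L=5.1000, (cx,cy)=(1.0000,0.0000)
member 2 (1-2): L=3.1807, (cx,cy)=(0.8190,-0.5738)
solve A·x = −loads:
  F[0-1] = -1458.6182 N (compression)
  F[0-2] = +1054.8163 N (tension)
  F[1-2] = -1287.9157 N (compression)
  Rx@0 = +122.4700 N
  Ry@0 = +861.1412 N
  Ry@2 = +738.9788 N

1054.816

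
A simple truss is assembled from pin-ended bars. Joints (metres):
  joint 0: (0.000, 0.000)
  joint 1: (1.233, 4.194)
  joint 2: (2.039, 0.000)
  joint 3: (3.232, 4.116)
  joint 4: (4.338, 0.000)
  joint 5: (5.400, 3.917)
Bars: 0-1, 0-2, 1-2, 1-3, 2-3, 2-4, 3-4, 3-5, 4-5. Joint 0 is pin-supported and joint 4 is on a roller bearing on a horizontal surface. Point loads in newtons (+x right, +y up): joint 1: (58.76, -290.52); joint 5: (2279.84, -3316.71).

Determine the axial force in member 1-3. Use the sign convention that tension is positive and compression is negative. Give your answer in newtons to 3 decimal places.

1330.154

N=6 nodes, M=9 members, R=3 reactions → 2N=12, M+R=12
member 0 (0-1): L=4.3715, (cx,cy)=(0.2821,0.9594)
member 1 (0-2): L=2.0390, (cx,cy)=(1.0000,0.0000)
member 2 (1-2): L=4.2707, (cx,cy)=(0.1887,-0.9820)
member 3 (1-3): L=2.0005, (cx,cy)=(0.9992,-0.0390)
member 4 (2-3): L=4.2854, (cx,cy)=(0.2784,0.9605)
member 5 (2-4): L=2.2990, (cx,cy)=(1.0000,0.0000)
member 6 (3-4): L=4.2620, (cx,cy)=(0.2595,-0.9657)
member 7 (3-5): L=2.1771, (cx,cy)=(0.9958,-0.0914)
member 8 (4-5): L=4.0584, (cx,cy)=(0.2617,0.9652)
solve A·x = −loads:
  F[0-1] = +2834.5083 N (tension)
  F[0-2] = +1539.1132 N (tension)
  F[1-2] = -3117.8328 N (compression)
  F[1-3] = +1330.1538 N (tension)
  F[2-3] = +3187.8224 N (tension)
  F[2-4] = +63.2503 N (tension)
  F[3-4] = -3411.5345 N (compression)
  F[3-5] = +3114.9303 N (tension)
  F[4-5] = -3141.4521 N (compression)
  Rx@0 = -2338.6000 N
  Ry@0 = -2719.4223 N
  Ry@4 = +6326.6523 N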